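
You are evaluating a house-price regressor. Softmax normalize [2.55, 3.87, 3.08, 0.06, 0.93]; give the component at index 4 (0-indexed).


Exponentials: e^2.55=12.8071, e^3.87=47.9424, e^3.08=21.7584, e^0.06=1.0618, e^0.93=2.5345
Sum = 86.1042
Softmax = [0.1487, 0.5568, 0.2527, 0.0123, 0.0294]
p[4] = 2.5345/86.1042 = 0.0294

0.0294


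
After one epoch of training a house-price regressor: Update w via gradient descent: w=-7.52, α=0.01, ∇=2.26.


w_new = w - α·∇
= -7.52 - 0.01·2.26
= -7.52 - 0.0226
= -7.5426

-7.5426


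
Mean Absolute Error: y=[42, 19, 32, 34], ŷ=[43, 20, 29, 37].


Absolute errors: |42-43|=1, |19-20|=1, |32-29|=3, |34-37|=3
Sum = 8
MAE = 8/4 = 2

2


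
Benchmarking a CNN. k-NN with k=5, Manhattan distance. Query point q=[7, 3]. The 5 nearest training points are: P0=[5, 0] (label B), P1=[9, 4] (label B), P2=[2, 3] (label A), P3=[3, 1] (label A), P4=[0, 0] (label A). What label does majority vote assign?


d(q,P0) = 5  (label B)
d(q,P1) = 3  (label B)
d(q,P2) = 5  (label A)
d(q,P3) = 6  (label A)
d(q,P4) = 10  (label A)
Votes: A=3, B=2
Majority → A

A


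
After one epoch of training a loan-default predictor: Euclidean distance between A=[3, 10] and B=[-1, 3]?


d = √((3+ 1)² + (10-3)²)
  = √(16 + 49)
  = √65 = 8.0623

8.0623


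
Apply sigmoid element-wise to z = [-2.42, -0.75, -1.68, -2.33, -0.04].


σ(-2.42) = 1/(1+e^2.42) = 0.0817
σ(-0.75) = 1/(1+e^0.75) = 0.3208
σ(-1.68) = 1/(1+e^1.68) = 0.1571
σ(-2.33) = 1/(1+e^2.33) = 0.0887
σ(-0.04) = 1/(1+e^0.04) = 0.49
result = [0.0817, 0.3208, 0.1571, 0.0887, 0.49]

[0.0817, 0.3208, 0.1571, 0.0887, 0.49]


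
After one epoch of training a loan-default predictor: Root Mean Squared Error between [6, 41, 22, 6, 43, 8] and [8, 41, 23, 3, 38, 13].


MSE = 64/6 = 10.6667
RMSE = √(64/6) = 3.266

3.266


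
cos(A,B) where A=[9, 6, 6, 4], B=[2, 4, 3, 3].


A·B = 9·2 + 6·4 + 6·3 + 4·3 = 72
‖A‖ = √169 = 13, ‖B‖ = √38 = 6.1644
cos = 72/(√169·√38) = 72/√6422 = 0.8985

0.8985


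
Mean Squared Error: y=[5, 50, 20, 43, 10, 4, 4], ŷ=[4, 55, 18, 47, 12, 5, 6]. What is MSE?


Squared errors: (5-4)²=1, (50-55)²=25, (20-18)²=4, (43-47)²=16, (10-12)²=4, (4-5)²=1, (4-6)²=4
Sum = 55
MSE = 55/7 = 55/7

55/7


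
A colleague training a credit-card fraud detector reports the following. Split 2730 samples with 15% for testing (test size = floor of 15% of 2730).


Test = ⌊2730·15/100⌋ = 409
Train = 2730 - 409 = 2321

Train: 2321, Test: 409


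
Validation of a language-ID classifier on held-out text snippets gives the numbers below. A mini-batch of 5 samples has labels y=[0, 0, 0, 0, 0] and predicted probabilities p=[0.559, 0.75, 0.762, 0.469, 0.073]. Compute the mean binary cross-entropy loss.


L[0] = -ln(1-0.559) = -ln(0.441) = 0.8187
L[1] = -ln(1-0.75) = -ln(0.25) = 1.3863
L[2] = -ln(1-0.762) = -ln(0.238) = 1.4355
L[3] = -ln(1-0.469) = -ln(0.531) = 0.633
L[4] = -ln(1-0.073) = -ln(0.927) = 0.0758
mean = (0.8187 + 1.3863 + 1.4355 + 0.633 + 0.0758)/5 = 0.8699

0.8699


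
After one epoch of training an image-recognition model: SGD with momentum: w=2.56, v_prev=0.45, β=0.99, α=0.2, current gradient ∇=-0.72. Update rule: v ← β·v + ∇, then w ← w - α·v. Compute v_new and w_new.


v_new = 0.99·0.45 - 0.72 = 0.4455 - 0.72 = -0.2745
w_new = 2.56 - 0.2·-0.2745 = 2.56 + 0.0549 = 2.6149

v_new=-0.2745, w_new=2.6149


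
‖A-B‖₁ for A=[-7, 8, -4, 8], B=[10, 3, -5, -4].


d = |-7-10| + |8-3| + |-4+ 5| + |8+ 4|
  = 17 + 5 + 1 + 12
  = 35

35


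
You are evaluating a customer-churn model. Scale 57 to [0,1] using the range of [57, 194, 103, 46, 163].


min=46, max=194
(57-46)/(194-46) = 11/148 = 0.0743

0.0743


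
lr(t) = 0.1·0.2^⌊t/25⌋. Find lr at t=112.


n_drops = ⌊112/25⌋ = 4
lr = 0.1·0.2^4 = 0.1·0.0016 = 0.00016

0.00016


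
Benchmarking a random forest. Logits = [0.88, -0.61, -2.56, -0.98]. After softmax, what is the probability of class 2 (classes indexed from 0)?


Exponentials: e^0.88=2.4109, e^-0.61=0.5434, e^-2.56=0.0773, e^-0.98=0.3753
Sum = 3.4069
Softmax = [0.7077, 0.1595, 0.0227, 0.1102]
p[2] = 0.0773/3.4069 = 0.0227

0.0227


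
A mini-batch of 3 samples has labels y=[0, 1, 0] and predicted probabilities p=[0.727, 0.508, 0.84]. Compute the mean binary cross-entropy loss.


L[0] = -ln(1-0.727) = -ln(0.273) = 1.2983
L[1] = -ln(0.508) = 0.6773
L[2] = -ln(1-0.84) = -ln(0.16) = 1.8326
mean = (1.2983 + 0.6773 + 1.8326)/3 = 1.2694

1.2694


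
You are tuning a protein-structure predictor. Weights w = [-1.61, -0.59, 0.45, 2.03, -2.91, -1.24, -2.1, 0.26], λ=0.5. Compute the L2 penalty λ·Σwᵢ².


‖w‖₂² = (-1.61)² + (-0.59)² + (0.45)² + (2.03)² + (-2.91)² + (-1.24)² + (-2.1)² + (0.26)²
     = 2.5921 + 0.3481 + 0.2025 + 4.1209 + 8.4681 + 1.5376 + 4.41 + 0.0676
     = 21.7469
λ·‖w‖₂² = 0.5·21.7469 = 10.87345

10.87345


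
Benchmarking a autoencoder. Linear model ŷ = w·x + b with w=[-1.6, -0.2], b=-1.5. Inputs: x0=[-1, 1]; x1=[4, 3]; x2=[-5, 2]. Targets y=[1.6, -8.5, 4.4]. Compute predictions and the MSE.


ŷ0 = (-1.6)·(-1) + (-0.2)·(1) - 1.5 = -0.1
ŷ1 = (-1.6)·(4) + (-0.2)·(3) - 1.5 = -8.5
ŷ2 = (-1.6)·(-5) + (-0.2)·(2) - 1.5 = 6.1
errors² = [2.89, 0.0, 2.89]
MSE = 5.7800/3 = 1.9267

1.9267


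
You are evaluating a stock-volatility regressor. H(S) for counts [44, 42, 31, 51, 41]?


Probabilities: [44/209, 42/209, 31/209, 51/209, 41/209] ≈ [0.2105, 0.201, 0.1483, 0.244, 0.1962]
H = -((44/209)·log₂(44/209) + (42/209)·log₂(42/209) + (31/209)·log₂(31/209) + (51/209)·log₂(51/209) + (41/209)·log₂(41/209))
  = 2.3044 bits

2.3044 bits


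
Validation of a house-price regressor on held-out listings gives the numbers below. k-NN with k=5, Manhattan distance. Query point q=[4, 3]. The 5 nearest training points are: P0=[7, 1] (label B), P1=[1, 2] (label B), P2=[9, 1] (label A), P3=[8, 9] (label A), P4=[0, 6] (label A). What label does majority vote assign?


d(q,P0) = 5  (label B)
d(q,P1) = 4  (label B)
d(q,P2) = 7  (label A)
d(q,P3) = 10  (label A)
d(q,P4) = 7  (label A)
Votes: A=3, B=2
Majority → A

A


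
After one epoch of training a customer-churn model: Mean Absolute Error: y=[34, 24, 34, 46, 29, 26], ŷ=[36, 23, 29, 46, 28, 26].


Absolute errors: |34-36|=2, |24-23|=1, |34-29|=5, |46-46|=0, |29-28|=1, |26-26|=0
Sum = 9
MAE = 9/6 = 3/2

3/2


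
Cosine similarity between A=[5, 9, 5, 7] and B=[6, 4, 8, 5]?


A·B = 5·6 + 9·4 + 5·8 + 7·5 = 141
‖A‖ = √180 = 13.4164, ‖B‖ = √141 = 11.8743
cos = 141/(√180·√141) = 141/√25380 = 0.8851

0.8851


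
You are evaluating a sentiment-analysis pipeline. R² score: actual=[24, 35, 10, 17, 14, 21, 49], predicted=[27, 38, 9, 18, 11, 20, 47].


ȳ = 24.2857
SS_res = Σ(y-ŷ)² = 34
SS_tot = Σ(y-ȳ)² = 1099.43
R² = 1 - SS_res/SS_tot = 1 - 0.0309 = 0.9691

0.9691


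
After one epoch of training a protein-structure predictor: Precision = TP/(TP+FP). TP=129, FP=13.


Precision = TP/(TP+FP)
= 129/(129+13)
= 129/142 = 90.85%

90.85%


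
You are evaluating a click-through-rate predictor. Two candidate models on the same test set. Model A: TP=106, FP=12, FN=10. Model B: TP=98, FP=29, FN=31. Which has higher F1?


Model A: P=106/118=0.8983, R=106/116=0.9138, F1=2PR/(P+R)=2TP/(2TP+FP+FN)=212/234=0.906
Model B: P=98/127=0.7717, R=98/129=0.7597, F1=2PR/(P+R)=2TP/(2TP+FP+FN)=196/256=0.7656
0.906 > 0.7656 → Model A

Model A


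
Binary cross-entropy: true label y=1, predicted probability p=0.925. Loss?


BCE = -[y·ln(p) + (1-y)·ln(1-p)]
= -1·ln(0.925) - 0
= -ln(0.925) = 0.078

0.078


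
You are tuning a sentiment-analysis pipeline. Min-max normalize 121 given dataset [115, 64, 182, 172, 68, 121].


min=64, max=182
(121-64)/(182-64) = 57/118 = 0.4831

0.4831


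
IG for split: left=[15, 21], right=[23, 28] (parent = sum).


Parent = [38, 49], H_parent = 0.9884
H_left = 0.9799 (n=36), H_right = 0.9931 (n=51)
H_children = (36/87)·0.9799 + (51/87)·0.9931 = 0.9876
IG = 0.9884 - 0.9876 = 0.0008

0.0008


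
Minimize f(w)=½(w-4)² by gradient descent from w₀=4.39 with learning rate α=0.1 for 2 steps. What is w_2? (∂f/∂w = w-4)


step 1: grad = 4.39-4 = 0.39; w = 4.39 - 0.1·(0.39) = 4.351
step 2: grad = 4.351-4 = 0.351; w = 4.351 - 0.1·(0.351) = 4.3159

4.3159


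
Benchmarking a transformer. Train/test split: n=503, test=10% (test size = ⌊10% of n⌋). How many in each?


Test = ⌊503·10/100⌋ = 50
Train = 503 - 50 = 453

Train: 453, Test: 50


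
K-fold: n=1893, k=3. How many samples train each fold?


Fold size = 1893/3 = 631
Training per fold = 1893 - 631 = 1262

1262


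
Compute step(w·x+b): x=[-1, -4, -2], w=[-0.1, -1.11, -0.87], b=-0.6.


z = (-1)·(-0.1) + (-4)·(-1.11) + (-2)·(-0.87) - 0.6
  = 5.68
step(z) = 1 (z≥0)

1


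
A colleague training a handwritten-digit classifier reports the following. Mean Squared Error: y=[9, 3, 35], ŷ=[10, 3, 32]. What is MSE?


Squared errors: (9-10)²=1, (3-3)²=0, (35-32)²=9
Sum = 10
MSE = 10/3 = 10/3

10/3


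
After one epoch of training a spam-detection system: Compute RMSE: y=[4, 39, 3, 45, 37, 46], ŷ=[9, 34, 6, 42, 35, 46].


MSE = 72/6 = 12
RMSE = √(72/6) = 3.4641

3.4641


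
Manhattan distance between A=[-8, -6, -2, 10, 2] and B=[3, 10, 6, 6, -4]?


d = |-8-3| + |-6-10| + |-2-6| + |10-6| + |2+ 4|
  = 11 + 16 + 8 + 4 + 6
  = 45

45


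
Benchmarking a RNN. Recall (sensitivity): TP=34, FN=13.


Recall = TP/(TP+FN)
= 34/(34+13)
= 34/47 = 72.34%

72.34%


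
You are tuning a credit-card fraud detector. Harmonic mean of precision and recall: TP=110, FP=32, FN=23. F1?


Precision = 110/142 = 0.7746
Recall = 110/133 = 0.8271
F1 = 2·P·R/(P+R) = 2·TP/(2·TP+FP+FN) = 220/(220+32+23) = 220/275 = 0.8

0.8


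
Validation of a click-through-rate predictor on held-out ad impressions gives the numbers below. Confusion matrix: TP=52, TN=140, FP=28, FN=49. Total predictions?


Total = TP + TN + FP + FN
= 52 + 140 + 28 + 49
= 269
(Predicted positive: 80, predicted negative: 189)

269


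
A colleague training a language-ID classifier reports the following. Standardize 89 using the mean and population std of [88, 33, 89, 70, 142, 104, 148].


μ = 96.2857, σ = 37.1126
z = (89 - 96.2857)/37.1126 = -0.1963

-0.1963


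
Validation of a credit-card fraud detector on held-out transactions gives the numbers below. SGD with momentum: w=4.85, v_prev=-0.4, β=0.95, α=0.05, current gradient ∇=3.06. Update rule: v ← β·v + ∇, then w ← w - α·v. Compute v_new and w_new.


v_new = 0.95·-0.4 + 3.06 = -0.38 + 3.06 = 2.68
w_new = 4.85 - 0.05·2.68 = 4.85 - 0.134 = 4.716

v_new=2.68, w_new=4.716


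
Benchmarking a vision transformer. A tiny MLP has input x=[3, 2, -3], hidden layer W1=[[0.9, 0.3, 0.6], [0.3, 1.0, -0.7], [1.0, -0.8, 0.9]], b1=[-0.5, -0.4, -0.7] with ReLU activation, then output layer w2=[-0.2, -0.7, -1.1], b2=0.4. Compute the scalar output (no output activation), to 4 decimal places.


z1[0] = (0.9)·(3) + (0.3)·(2) + (0.6)·(-3) - 0.5 = 1.0
z1[1] = (0.3)·(3) + (1.0)·(2) + (-0.7)·(-3) - 0.4 = 4.6
z1[2] = (1.0)·(3) + (-0.8)·(2) + (0.9)·(-3) - 0.7 = -2.0
h = ReLU(z1) = [1.0, 4.6, 0.0]
output = (-0.2)·(1.0) + (-0.7)·(4.6) + (-1.1)·(0.0) + 0.4 = -3.02

-3.02


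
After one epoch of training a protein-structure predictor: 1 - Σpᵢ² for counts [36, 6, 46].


Probabilities: [36/88, 6/88, 46/88] ≈ [0.4091, 0.0682, 0.5227]
Σpᵢ² = (1296 + 36 + 2116)/88² = 3448/7744
Gini = 1 - Σpᵢ² = 1 - 3448/7744 = 0.5548

0.5548


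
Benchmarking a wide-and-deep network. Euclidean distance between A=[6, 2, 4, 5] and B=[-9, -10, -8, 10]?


d = √((6+ 9)² + (2+ 10)² + (4+ 8)² + (5-10)²)
  = √(225 + 144 + 144 + 25)
  = √538 = 23.1948

23.1948


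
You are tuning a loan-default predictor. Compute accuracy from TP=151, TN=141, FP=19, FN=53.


Accuracy = (TP+TN)/(TP+TN+FP+FN)
= (151+141)/(364)
= 292/364 = 80.22%

80.22%


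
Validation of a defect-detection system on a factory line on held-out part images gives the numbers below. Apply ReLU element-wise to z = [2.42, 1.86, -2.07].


ReLU(2.42) = max(0, 2.42) = 2.42
ReLU(1.86) = max(0, 1.86) = 1.86
ReLU(-2.07) = max(0, -2.07) = 0.0
result = [2.42, 1.86, 0.0]

[2.42, 1.86, 0.0]


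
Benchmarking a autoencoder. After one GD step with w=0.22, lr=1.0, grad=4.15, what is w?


w_new = w - α·∇
= 0.22 - 1.0·4.15
= 0.22 - 4.15
= -3.93

-3.93


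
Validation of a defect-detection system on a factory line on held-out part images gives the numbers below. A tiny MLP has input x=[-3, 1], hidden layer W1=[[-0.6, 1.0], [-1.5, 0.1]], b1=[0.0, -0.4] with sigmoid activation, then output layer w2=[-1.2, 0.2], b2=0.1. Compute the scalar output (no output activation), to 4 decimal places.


z1[0] = (-0.6)·(-3) + (1.0)·(1) + 0.0 = 2.8
z1[1] = (-1.5)·(-3) + (0.1)·(1) - 0.4 = 4.2
h = sigmoid(z1) = [0.9427, 0.9852]
output = (-1.2)·(0.9427) + (0.2)·(0.9852) + 0.1 = -0.8342

-0.8342


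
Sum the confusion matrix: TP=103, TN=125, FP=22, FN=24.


Total = TP + TN + FP + FN
= 103 + 125 + 22 + 24
= 274
(Predicted positive: 125, predicted negative: 149)

274


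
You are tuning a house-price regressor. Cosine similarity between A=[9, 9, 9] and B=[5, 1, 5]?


A·B = 9·5 + 9·1 + 9·5 = 99
‖A‖ = √243 = 15.5885, ‖B‖ = √51 = 7.1414
cos = 99/(√243·√51) = 99/√12393 = 0.8893

0.8893


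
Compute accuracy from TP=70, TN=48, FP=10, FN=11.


Accuracy = (TP+TN)/(TP+TN+FP+FN)
= (70+48)/(139)
= 118/139 = 84.89%

84.89%


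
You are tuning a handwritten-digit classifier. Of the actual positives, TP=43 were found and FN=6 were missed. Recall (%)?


Recall = TP/(TP+FN)
= 43/(43+6)
= 43/49 = 87.76%

87.76%


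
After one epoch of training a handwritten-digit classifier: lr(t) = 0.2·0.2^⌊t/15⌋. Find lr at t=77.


n_drops = ⌊77/15⌋ = 5
lr = 0.2·0.2^5 = 0.2·0.00032 = 0.000064

0.000064


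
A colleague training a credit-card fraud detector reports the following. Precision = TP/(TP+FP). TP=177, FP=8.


Precision = TP/(TP+FP)
= 177/(177+8)
= 177/185 = 95.68%

95.68%


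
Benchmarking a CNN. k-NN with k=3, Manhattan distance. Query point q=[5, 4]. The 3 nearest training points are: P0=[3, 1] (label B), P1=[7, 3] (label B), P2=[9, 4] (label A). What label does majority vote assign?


d(q,P0) = 5  (label B)
d(q,P1) = 3  (label B)
d(q,P2) = 4  (label A)
Votes: A=1, B=2
Majority → B

B


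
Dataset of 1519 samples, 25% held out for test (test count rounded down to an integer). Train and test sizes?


Test = ⌊1519·25/100⌋ = 379
Train = 1519 - 379 = 1140

Train: 1140, Test: 379


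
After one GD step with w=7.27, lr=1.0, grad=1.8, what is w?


w_new = w - α·∇
= 7.27 - 1.0·1.8
= 7.27 - 1.8
= 5.47

5.47


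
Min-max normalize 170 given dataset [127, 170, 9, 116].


min=9, max=170
(170-9)/(170-9) = 161/161 = 1.0

1.0


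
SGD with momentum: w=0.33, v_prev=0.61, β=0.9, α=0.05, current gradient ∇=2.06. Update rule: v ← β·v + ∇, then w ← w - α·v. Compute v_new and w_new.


v_new = 0.9·0.61 + 2.06 = 0.549 + 2.06 = 2.609
w_new = 0.33 - 0.05·2.609 = 0.33 - 0.13045 = 0.19955

v_new=2.609, w_new=0.19955


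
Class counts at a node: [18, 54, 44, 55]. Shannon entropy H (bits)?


Probabilities: [18/171, 54/171, 44/171, 55/171] ≈ [0.1053, 0.3158, 0.2573, 0.3216]
H = -((18/171)·log₂(18/171) + (54/171)·log₂(54/171) + (44/171)·log₂(44/171) + (55/171)·log₂(55/171))
  = 1.8973 bits

1.8973 bits


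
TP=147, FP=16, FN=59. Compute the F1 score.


Precision = 147/163 = 0.9018
Recall = 147/206 = 0.7136
F1 = 2·P·R/(P+R) = 2·TP/(2·TP+FP+FN) = 294/(294+16+59) = 294/369 = 0.7967

0.7967


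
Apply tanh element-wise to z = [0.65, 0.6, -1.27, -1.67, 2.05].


tanh(0.65) = 0.5717
tanh(0.6) = 0.537
tanh(-1.27) = -0.8538
tanh(-1.67) = -0.9316
tanh(2.05) = 0.9674
result = [0.5717, 0.537, -0.8538, -0.9316, 0.9674]

[0.5717, 0.537, -0.8538, -0.9316, 0.9674]


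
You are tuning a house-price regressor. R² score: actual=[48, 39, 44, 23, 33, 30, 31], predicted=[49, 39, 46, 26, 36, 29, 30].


ȳ = 35.4286
SS_res = Σ(y-ŷ)² = 25
SS_tot = Σ(y-ȳ)² = 453.71
R² = 1 - SS_res/SS_tot = 1 - 0.0551 = 0.9449

0.9449


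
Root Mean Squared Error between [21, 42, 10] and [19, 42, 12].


MSE = 8/3 = 2.6667
RMSE = √(8/3) = 1.633

1.633


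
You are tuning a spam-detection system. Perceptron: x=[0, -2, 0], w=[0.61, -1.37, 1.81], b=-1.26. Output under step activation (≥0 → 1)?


z = (0)·(0.61) + (-2)·(-1.37) + (0)·(1.81) - 1.26
  = 1.48
step(z) = 1 (z≥0)

1


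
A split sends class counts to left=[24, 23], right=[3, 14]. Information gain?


Parent = [27, 37], H_parent = 0.9823
H_left = 0.9997 (n=47), H_right = 0.6723 (n=17)
H_children = (47/64)·0.9997 + (17/64)·0.6723 = 0.9127
IG = 0.9823 - 0.9127 = 0.0696

0.0696


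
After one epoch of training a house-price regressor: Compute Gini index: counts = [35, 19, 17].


Probabilities: [35/71, 19/71, 17/71] ≈ [0.493, 0.2676, 0.2394]
Σpᵢ² = (1225 + 361 + 289)/71² = 1875/5041
Gini = 1 - Σpᵢ² = 1 - 1875/5041 = 0.628

0.628


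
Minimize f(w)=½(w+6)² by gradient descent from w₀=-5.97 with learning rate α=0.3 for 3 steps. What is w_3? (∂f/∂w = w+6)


step 1: grad = -5.97+6 = 0.03; w = -5.97 - 0.3·(0.03) = -5.979
step 2: grad = -5.979+6 = 0.021; w = -5.979 - 0.3·(0.021) = -5.9853
step 3: grad = -5.9853+6 = 0.0147; w = -5.9853 - 0.3·(0.0147) = -5.98971

-5.98971


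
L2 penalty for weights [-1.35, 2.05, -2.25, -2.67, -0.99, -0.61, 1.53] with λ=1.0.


‖w‖₂² = (-1.35)² + (2.05)² + (-2.25)² + (-2.67)² + (-0.99)² + (-0.61)² + (1.53)²
     = 1.8225 + 4.2025 + 5.0625 + 7.1289 + 0.9801 + 0.3721 + 2.3409
     = 21.9095
λ·‖w‖₂² = 1.0·21.9095 = 21.9095

21.9095


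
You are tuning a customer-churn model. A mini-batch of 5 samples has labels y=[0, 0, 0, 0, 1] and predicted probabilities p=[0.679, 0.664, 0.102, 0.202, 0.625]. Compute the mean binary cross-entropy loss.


L[0] = -ln(1-0.679) = -ln(0.321) = 1.1363
L[1] = -ln(1-0.664) = -ln(0.336) = 1.0906
L[2] = -ln(1-0.102) = -ln(0.898) = 0.1076
L[3] = -ln(1-0.202) = -ln(0.798) = 0.2256
L[4] = -ln(0.625) = 0.47
mean = (1.1363 + 1.0906 + 0.1076 + 0.2256 + 0.47)/5 = 0.606

0.606


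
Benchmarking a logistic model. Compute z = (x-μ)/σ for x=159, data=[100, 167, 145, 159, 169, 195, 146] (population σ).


μ = 154.4286, σ = 27.1496
z = (159 - 154.4286)/27.1496 = 0.1684

0.1684


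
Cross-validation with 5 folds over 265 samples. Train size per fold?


Fold size = 265/5 = 53
Training per fold = 265 - 53 = 212

212


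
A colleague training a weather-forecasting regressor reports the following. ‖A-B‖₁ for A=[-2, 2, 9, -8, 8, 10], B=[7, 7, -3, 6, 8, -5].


d = |-2-7| + |2-7| + |9+ 3| + |-8-6| + |8-8| + |10+ 5|
  = 9 + 5 + 12 + 14 + 0 + 15
  = 55

55


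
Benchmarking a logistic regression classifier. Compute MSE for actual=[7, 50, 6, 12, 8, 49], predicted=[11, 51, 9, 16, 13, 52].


Squared errors: (7-11)²=16, (50-51)²=1, (6-9)²=9, (12-16)²=16, (8-13)²=25, (49-52)²=9
Sum = 76
MSE = 76/6 = 38/3

38/3


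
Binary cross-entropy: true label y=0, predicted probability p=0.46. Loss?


BCE = -[y·ln(p) + (1-y)·ln(1-p)]
= -0 - 1·ln(1-0.46)
= -ln(0.54) = 0.6162

0.6162


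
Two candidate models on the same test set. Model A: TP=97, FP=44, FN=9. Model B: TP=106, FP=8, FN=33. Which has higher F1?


Model A: P=97/141=0.6879, R=97/106=0.9151, F1=2PR/(P+R)=2TP/(2TP+FP+FN)=194/247=0.7854
Model B: P=106/114=0.9298, R=106/139=0.7626, F1=2PR/(P+R)=2TP/(2TP+FP+FN)=212/253=0.8379
0.7854 < 0.8379 → Model B

Model B


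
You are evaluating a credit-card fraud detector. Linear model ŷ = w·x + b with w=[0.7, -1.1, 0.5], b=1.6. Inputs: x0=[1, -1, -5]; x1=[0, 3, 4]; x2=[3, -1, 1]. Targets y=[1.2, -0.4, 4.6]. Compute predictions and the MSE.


ŷ0 = (0.7)·(1) + (-1.1)·(-1) + (0.5)·(-5) + 1.6 = 0.9
ŷ1 = (0.7)·(0) + (-1.1)·(3) + (0.5)·(4) + 1.6 = 0.3
ŷ2 = (0.7)·(3) + (-1.1)·(-1) + (0.5)·(1) + 1.6 = 5.3
errors² = [0.09, 0.49, 0.49]
MSE = 1.0700/3 = 0.3567

0.3567


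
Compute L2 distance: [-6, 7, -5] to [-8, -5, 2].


d = √((-6+ 8)² + (7+ 5)² + (-5-2)²)
  = √(4 + 144 + 49)
  = √197 = 14.0357

14.0357


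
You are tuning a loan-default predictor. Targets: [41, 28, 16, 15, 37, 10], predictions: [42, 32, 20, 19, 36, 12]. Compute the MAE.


Absolute errors: |41-42|=1, |28-32|=4, |16-20|=4, |15-19|=4, |37-36|=1, |10-12|=2
Sum = 16
MAE = 16/6 = 8/3

8/3


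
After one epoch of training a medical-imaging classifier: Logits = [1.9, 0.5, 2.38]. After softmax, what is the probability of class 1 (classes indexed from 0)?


Exponentials: e^1.9=6.6859, e^0.5=1.6487, e^2.38=10.8049
Sum = 19.1395
Softmax = [0.3493, 0.0861, 0.5645]
p[1] = 1.6487/19.1395 = 0.0861

0.0861


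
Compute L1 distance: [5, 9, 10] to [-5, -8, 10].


d = |5+ 5| + |9+ 8| + |10-10|
  = 10 + 17 + 0
  = 27

27


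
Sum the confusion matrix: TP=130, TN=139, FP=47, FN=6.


Total = TP + TN + FP + FN
= 130 + 139 + 47 + 6
= 322
(Predicted positive: 177, predicted negative: 145)

322


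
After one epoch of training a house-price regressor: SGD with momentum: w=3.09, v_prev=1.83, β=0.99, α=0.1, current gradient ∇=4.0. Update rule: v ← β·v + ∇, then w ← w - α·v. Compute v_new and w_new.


v_new = 0.99·1.83 + 4.0 = 1.8117 + 4.0 = 5.8117
w_new = 3.09 - 0.1·5.8117 = 3.09 - 0.58117 = 2.50883

v_new=5.8117, w_new=2.50883


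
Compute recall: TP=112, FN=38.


Recall = TP/(TP+FN)
= 112/(112+38)
= 112/150 = 74.67%

74.67%


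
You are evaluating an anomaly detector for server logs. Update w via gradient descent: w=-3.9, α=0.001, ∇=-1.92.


w_new = w - α·∇
= -3.9 - 0.001·-1.92
= -3.9 + 0.00192
= -3.89808

-3.89808


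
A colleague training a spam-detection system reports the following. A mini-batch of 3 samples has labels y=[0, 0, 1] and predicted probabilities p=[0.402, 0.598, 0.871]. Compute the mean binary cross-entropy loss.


L[0] = -ln(1-0.402) = -ln(0.598) = 0.5142
L[1] = -ln(1-0.598) = -ln(0.402) = 0.9113
L[2] = -ln(0.871) = 0.1381
mean = (0.5142 + 0.9113 + 0.1381)/3 = 0.5212

0.5212


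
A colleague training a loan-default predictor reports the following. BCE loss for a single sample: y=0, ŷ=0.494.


BCE = -[y·ln(p) + (1-y)·ln(1-p)]
= -0 - 1·ln(1-0.494)
= -ln(0.506) = 0.6812

0.6812


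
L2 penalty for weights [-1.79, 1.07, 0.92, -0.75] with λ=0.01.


‖w‖₂² = (-1.79)² + (1.07)² + (0.92)² + (-0.75)²
     = 3.2041 + 1.1449 + 0.8464 + 0.5625
     = 5.7579
λ·‖w‖₂² = 0.01·5.7579 = 0.057579

0.057579


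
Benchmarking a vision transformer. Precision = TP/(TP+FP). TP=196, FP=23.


Precision = TP/(TP+FP)
= 196/(196+23)
= 196/219 = 89.5%

89.5%


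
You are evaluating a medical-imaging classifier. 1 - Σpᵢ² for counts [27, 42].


Probabilities: [27/69, 42/69] ≈ [0.3913, 0.6087]
Σpᵢ² = (729 + 1764)/69² = 2493/4761
Gini = 1 - Σpᵢ² = 1 - 2493/4761 = 0.4764

0.4764


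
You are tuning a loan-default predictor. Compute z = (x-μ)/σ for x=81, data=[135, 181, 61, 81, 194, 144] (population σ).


μ = 132.6667, σ = 48.369
z = (81 - 132.6667)/48.369 = -1.0682

-1.0682


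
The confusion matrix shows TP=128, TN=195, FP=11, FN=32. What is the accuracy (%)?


Accuracy = (TP+TN)/(TP+TN+FP+FN)
= (128+195)/(366)
= 323/366 = 88.25%

88.25%


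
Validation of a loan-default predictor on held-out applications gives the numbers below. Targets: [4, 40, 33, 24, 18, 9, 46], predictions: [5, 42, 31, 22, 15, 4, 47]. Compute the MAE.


Absolute errors: |4-5|=1, |40-42|=2, |33-31|=2, |24-22|=2, |18-15|=3, |9-4|=5, |46-47|=1
Sum = 16
MAE = 16/7 = 16/7

16/7


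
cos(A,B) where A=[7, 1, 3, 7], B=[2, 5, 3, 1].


A·B = 7·2 + 1·5 + 3·3 + 7·1 = 35
‖A‖ = √108 = 10.3923, ‖B‖ = √39 = 6.245
cos = 35/(√108·√39) = 35/√4212 = 0.5393

0.5393


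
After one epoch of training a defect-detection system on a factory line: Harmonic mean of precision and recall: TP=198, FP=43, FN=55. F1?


Precision = 198/241 = 0.8216
Recall = 198/253 = 0.7826
F1 = 2·P·R/(P+R) = 2·TP/(2·TP+FP+FN) = 396/(396+43+55) = 396/494 = 0.8016

0.8016


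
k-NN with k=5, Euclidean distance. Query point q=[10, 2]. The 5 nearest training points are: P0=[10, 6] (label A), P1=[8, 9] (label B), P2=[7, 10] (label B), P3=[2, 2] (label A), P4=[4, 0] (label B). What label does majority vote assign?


d(q,P0) = 4.0  (label A)
d(q,P1) = 7.2801  (label B)
d(q,P2) = 8.544  (label B)
d(q,P3) = 8.0  (label A)
d(q,P4) = 6.3246  (label B)
Votes: A=2, B=3
Majority → B

B


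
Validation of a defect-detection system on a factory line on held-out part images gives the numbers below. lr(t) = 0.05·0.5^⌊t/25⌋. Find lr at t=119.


n_drops = ⌊119/25⌋ = 4
lr = 0.05·0.5^4 = 0.05·0.0625 = 0.003125

0.003125


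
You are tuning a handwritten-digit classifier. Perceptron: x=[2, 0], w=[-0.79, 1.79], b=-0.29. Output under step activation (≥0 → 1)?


z = (2)·(-0.79) + (0)·(1.79) - 0.29
  = -1.87
step(z) = 0 (z<0)

0


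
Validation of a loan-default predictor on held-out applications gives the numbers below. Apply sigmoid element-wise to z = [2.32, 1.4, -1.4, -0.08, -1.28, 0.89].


σ(2.32) = 1/(1+e^-2.32) = 0.9105
σ(1.4) = 1/(1+e^-1.4) = 0.8022
σ(-1.4) = 1/(1+e^1.4) = 0.1978
σ(-0.08) = 1/(1+e^0.08) = 0.48
σ(-1.28) = 1/(1+e^1.28) = 0.2176
σ(0.89) = 1/(1+e^-0.89) = 0.7089
result = [0.9105, 0.8022, 0.1978, 0.48, 0.2176, 0.7089]

[0.9105, 0.8022, 0.1978, 0.48, 0.2176, 0.7089]


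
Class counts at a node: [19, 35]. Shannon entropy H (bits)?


Probabilities: [19/54, 35/54] ≈ [0.3519, 0.6481]
H = -((19/54)·log₂(19/54) + (35/54)·log₂(35/54))
  = 0.9357 bits

0.9357 bits


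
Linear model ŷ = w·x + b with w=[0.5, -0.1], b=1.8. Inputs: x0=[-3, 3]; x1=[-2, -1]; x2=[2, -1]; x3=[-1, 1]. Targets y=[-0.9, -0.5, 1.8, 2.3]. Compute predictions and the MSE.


ŷ0 = (0.5)·(-3) + (-0.1)·(3) + 1.8 = 0.0
ŷ1 = (0.5)·(-2) + (-0.1)·(-1) + 1.8 = 0.9
ŷ2 = (0.5)·(2) + (-0.1)·(-1) + 1.8 = 2.9
ŷ3 = (0.5)·(-1) + (-0.1)·(1) + 1.8 = 1.2
errors² = [0.81, 1.96, 1.21, 1.21]
MSE = 5.1900/4 = 1.2975

1.2975


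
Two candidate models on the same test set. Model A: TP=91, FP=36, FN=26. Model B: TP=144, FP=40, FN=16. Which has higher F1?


Model A: P=91/127=0.7165, R=91/117=0.7778, F1=2PR/(P+R)=2TP/(2TP+FP+FN)=182/244=0.7459
Model B: P=144/184=0.7826, R=144/160=0.9, F1=2PR/(P+R)=2TP/(2TP+FP+FN)=288/344=0.8372
0.7459 < 0.8372 → Model B

Model B


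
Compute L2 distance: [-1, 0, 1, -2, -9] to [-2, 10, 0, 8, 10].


d = √((-1+ 2)² + (0-10)² + (1-0)² + (-2-8)² + (-9-10)²)
  = √(1 + 100 + 1 + 100 + 361)
  = √563 = 23.7276

23.7276


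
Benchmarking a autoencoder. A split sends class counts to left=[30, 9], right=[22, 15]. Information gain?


Parent = [52, 24], H_parent = 0.8997
H_left = 0.7793 (n=39), H_right = 0.974 (n=37)
H_children = (39/76)·0.7793 + (37/76)·0.974 = 0.8741
IG = 0.8997 - 0.8741 = 0.0256

0.0256


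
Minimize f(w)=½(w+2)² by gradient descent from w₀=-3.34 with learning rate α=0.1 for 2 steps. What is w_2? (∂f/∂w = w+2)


step 1: grad = -3.34+2 = -1.34; w = -3.34 - 0.1·(-1.34) = -3.206
step 2: grad = -3.206+2 = -1.206; w = -3.206 - 0.1·(-1.206) = -3.0854

-3.0854


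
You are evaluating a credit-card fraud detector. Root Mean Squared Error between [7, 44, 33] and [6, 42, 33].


MSE = 5/3 = 1.6667
RMSE = √(5/3) = 1.291

1.291


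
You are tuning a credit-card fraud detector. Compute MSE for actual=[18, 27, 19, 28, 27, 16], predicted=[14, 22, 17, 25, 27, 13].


Squared errors: (18-14)²=16, (27-22)²=25, (19-17)²=4, (28-25)²=9, (27-27)²=0, (16-13)²=9
Sum = 63
MSE = 63/6 = 21/2

21/2


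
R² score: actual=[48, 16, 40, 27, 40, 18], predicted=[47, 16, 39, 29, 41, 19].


ȳ = 31.5
SS_res = Σ(y-ŷ)² = 8
SS_tot = Σ(y-ȳ)² = 859.5
R² = 1 - SS_res/SS_tot = 1 - 0.0093 = 0.9907

0.9907


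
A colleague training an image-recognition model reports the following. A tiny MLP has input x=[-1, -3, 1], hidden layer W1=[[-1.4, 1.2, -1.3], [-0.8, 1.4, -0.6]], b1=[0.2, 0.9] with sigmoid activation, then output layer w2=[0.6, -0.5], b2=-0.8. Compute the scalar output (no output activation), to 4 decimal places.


z1[0] = (-1.4)·(-1) + (1.2)·(-3) + (-1.3)·(1) + 0.2 = -3.3
z1[1] = (-0.8)·(-1) + (1.4)·(-3) + (-0.6)·(1) + 0.9 = -3.1
h = sigmoid(z1) = [0.0356, 0.0431]
output = (0.6)·(0.0356) + (-0.5)·(0.0431) - 0.8 = -0.8002

-0.8002


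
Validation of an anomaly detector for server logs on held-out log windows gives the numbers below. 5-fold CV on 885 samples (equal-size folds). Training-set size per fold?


Fold size = 885/5 = 177
Training per fold = 885 - 177 = 708

708


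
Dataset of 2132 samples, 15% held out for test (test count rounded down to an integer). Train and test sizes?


Test = ⌊2132·15/100⌋ = 319
Train = 2132 - 319 = 1813

Train: 1813, Test: 319


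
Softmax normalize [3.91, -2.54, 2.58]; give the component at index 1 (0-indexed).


Exponentials: e^3.91=49.899, e^-2.54=0.0789, e^2.58=13.1971
Sum = 63.175
Softmax = [0.7899, 0.0012, 0.2089]
p[1] = 0.0789/63.175 = 0.0012

0.0012


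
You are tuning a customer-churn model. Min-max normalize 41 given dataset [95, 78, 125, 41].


min=41, max=125
(41-41)/(125-41) = 0/84 = 0.0

0.0


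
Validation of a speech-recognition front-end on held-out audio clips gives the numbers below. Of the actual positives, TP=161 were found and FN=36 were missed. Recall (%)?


Recall = TP/(TP+FN)
= 161/(161+36)
= 161/197 = 81.73%

81.73%


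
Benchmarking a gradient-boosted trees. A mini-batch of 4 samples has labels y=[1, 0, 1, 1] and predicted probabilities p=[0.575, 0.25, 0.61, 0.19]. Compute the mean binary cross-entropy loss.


L[0] = -ln(0.575) = 0.5534
L[1] = -ln(1-0.25) = -ln(0.75) = 0.2877
L[2] = -ln(0.61) = 0.4943
L[3] = -ln(0.19) = 1.6607
mean = (0.5534 + 0.2877 + 0.4943 + 1.6607)/4 = 0.749

0.749


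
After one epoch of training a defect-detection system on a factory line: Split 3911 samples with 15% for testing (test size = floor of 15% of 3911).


Test = ⌊3911·15/100⌋ = 586
Train = 3911 - 586 = 3325

Train: 3325, Test: 586


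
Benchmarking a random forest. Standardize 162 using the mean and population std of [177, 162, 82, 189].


μ = 152.5, σ = 41.8121
z = (162 - 152.5)/41.8121 = 0.2272

0.2272


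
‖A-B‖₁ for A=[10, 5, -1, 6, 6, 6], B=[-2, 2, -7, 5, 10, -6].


d = |10+ 2| + |5-2| + |-1+ 7| + |6-5| + |6-10| + |6+ 6|
  = 12 + 3 + 6 + 1 + 4 + 12
  = 38

38


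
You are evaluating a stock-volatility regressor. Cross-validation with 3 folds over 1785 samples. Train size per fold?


Fold size = 1785/3 = 595
Training per fold = 1785 - 595 = 1190

1190


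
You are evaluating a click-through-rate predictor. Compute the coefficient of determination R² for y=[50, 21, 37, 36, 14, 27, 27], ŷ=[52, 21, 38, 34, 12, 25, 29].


ȳ = 30.2857
SS_res = Σ(y-ŷ)² = 21
SS_tot = Σ(y-ȳ)² = 839.43
R² = 1 - SS_res/SS_tot = 1 - 0.025 = 0.975

0.975


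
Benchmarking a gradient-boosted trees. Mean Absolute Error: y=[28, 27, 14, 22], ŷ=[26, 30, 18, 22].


Absolute errors: |28-26|=2, |27-30|=3, |14-18|=4, |22-22|=0
Sum = 9
MAE = 9/4 = 9/4

9/4


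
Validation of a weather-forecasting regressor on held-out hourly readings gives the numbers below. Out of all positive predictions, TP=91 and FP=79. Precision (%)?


Precision = TP/(TP+FP)
= 91/(91+79)
= 91/170 = 53.53%

53.53%


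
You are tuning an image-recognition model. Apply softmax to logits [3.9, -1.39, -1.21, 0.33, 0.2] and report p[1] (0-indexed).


Exponentials: e^3.9=49.4024, e^-1.39=0.2491, e^-1.21=0.2982, e^0.33=1.391, e^0.2=1.2214
Sum = 52.5621
Softmax = [0.9399, 0.0047, 0.0057, 0.0265, 0.0232]
p[1] = 0.2491/52.5621 = 0.0047

0.0047


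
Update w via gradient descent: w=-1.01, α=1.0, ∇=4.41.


w_new = w - α·∇
= -1.01 - 1.0·4.41
= -1.01 - 4.41
= -5.42

-5.42


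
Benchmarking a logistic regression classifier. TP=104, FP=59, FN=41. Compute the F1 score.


Precision = 104/163 = 0.638
Recall = 104/145 = 0.7172
F1 = 2·P·R/(P+R) = 2·TP/(2·TP+FP+FN) = 208/(208+59+41) = 208/308 = 0.6753

0.6753


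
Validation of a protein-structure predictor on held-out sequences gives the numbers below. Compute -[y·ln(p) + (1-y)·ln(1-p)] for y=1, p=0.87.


BCE = -[y·ln(p) + (1-y)·ln(1-p)]
= -1·ln(0.87) - 0
= -ln(0.87) = 0.1393

0.1393


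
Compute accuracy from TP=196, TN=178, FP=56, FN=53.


Accuracy = (TP+TN)/(TP+TN+FP+FN)
= (196+178)/(483)
= 374/483 = 77.43%

77.43%


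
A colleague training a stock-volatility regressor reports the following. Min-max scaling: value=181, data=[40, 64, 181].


min=40, max=181
(181-40)/(181-40) = 141/141 = 1.0

1.0


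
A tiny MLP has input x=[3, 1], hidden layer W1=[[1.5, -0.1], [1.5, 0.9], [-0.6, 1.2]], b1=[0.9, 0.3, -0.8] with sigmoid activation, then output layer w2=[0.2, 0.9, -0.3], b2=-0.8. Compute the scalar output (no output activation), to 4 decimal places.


z1[0] = (1.5)·(3) + (-0.1)·(1) + 0.9 = 5.3
z1[1] = (1.5)·(3) + (0.9)·(1) + 0.3 = 5.7
z1[2] = (-0.6)·(3) + (1.2)·(1) - 0.8 = -1.4
h = sigmoid(z1) = [0.995, 0.9967, 0.1978]
output = (0.2)·(0.995) + (0.9)·(0.9967) + (-0.3)·(0.1978) - 0.8 = 0.2367

0.2367


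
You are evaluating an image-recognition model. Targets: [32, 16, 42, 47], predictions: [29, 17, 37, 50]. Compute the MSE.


Squared errors: (32-29)²=9, (16-17)²=1, (42-37)²=25, (47-50)²=9
Sum = 44
MSE = 44/4 = 11

11


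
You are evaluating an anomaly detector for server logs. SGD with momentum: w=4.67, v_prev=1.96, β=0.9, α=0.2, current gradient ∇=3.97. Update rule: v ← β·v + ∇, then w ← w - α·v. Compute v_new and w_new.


v_new = 0.9·1.96 + 3.97 = 1.764 + 3.97 = 5.734
w_new = 4.67 - 0.2·5.734 = 4.67 - 1.1468 = 3.5232

v_new=5.734, w_new=3.5232


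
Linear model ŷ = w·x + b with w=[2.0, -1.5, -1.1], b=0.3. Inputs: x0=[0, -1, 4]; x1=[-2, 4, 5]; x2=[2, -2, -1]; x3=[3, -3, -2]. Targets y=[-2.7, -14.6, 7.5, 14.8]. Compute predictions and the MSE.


ŷ0 = (2.0)·(0) + (-1.5)·(-1) + (-1.1)·(4) + 0.3 = -2.6
ŷ1 = (2.0)·(-2) + (-1.5)·(4) + (-1.1)·(5) + 0.3 = -15.2
ŷ2 = (2.0)·(2) + (-1.5)·(-2) + (-1.1)·(-1) + 0.3 = 8.4
ŷ3 = (2.0)·(3) + (-1.5)·(-3) + (-1.1)·(-2) + 0.3 = 13.0
errors² = [0.01, 0.36, 0.81, 3.24]
MSE = 4.4200/4 = 1.105

1.105


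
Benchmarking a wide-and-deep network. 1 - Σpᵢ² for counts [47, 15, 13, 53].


Probabilities: [47/128, 15/128, 13/128, 53/128] ≈ [0.3672, 0.1172, 0.1016, 0.4141]
Σpᵢ² = (2209 + 225 + 169 + 2809)/128² = 5412/16384
Gini = 1 - Σpᵢ² = 1 - 5412/16384 = 0.6697

0.6697


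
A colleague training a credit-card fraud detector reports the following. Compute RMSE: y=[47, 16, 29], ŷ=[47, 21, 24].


MSE = 50/3 = 16.6667
RMSE = √(50/3) = 4.0825

4.0825


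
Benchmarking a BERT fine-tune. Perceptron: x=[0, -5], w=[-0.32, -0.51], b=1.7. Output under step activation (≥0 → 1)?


z = (0)·(-0.32) + (-5)·(-0.51) + 1.7
  = 4.25
step(z) = 1 (z≥0)

1


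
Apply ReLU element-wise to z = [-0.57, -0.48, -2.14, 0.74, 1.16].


ReLU(-0.57) = max(0, -0.57) = 0.0
ReLU(-0.48) = max(0, -0.48) = 0.0
ReLU(-2.14) = max(0, -2.14) = 0.0
ReLU(0.74) = max(0, 0.74) = 0.74
ReLU(1.16) = max(0, 1.16) = 1.16
result = [0.0, 0.0, 0.0, 0.74, 1.16]

[0.0, 0.0, 0.0, 0.74, 1.16]


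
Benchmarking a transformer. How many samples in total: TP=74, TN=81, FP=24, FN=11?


Total = TP + TN + FP + FN
= 74 + 81 + 24 + 11
= 190
(Predicted positive: 98, predicted negative: 92)

190


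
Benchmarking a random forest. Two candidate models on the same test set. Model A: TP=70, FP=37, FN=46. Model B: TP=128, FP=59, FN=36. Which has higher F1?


Model A: P=70/107=0.6542, R=70/116=0.6034, F1=2PR/(P+R)=2TP/(2TP+FP+FN)=140/223=0.6278
Model B: P=128/187=0.6845, R=128/164=0.7805, F1=2PR/(P+R)=2TP/(2TP+FP+FN)=256/351=0.7293
0.6278 < 0.7293 → Model B

Model B


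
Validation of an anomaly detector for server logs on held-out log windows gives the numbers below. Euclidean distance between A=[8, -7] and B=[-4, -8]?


d = √((8+ 4)² + (-7+ 8)²)
  = √(144 + 1)
  = √145 = 12.0416

12.0416


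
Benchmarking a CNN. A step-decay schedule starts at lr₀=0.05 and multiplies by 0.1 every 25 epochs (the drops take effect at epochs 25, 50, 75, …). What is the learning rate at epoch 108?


n_drops = ⌊108/25⌋ = 4
lr = 0.05·0.1^4 = 0.05·0.0001 = 0.000005

0.000005


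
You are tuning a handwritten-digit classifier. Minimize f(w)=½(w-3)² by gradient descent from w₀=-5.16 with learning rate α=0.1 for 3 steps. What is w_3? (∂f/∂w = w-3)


step 1: grad = -5.16-3 = -8.16; w = -5.16 - 0.1·(-8.16) = -4.344
step 2: grad = -4.344-3 = -7.344; w = -4.344 - 0.1·(-7.344) = -3.6096
step 3: grad = -3.6096-3 = -6.6096; w = -3.6096 - 0.1·(-6.6096) = -2.94864

-2.94864


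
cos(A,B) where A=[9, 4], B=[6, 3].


A·B = 9·6 + 4·3 = 66
‖A‖ = √97 = 9.8489, ‖B‖ = √45 = 6.7082
cos = 66/(√97·√45) = 66/√4365 = 0.999

0.999


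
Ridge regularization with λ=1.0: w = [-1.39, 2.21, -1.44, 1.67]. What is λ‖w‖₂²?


‖w‖₂² = (-1.39)² + (2.21)² + (-1.44)² + (1.67)²
     = 1.9321 + 4.8841 + 2.0736 + 2.7889
     = 11.6787
λ·‖w‖₂² = 1.0·11.6787 = 11.6787

11.6787


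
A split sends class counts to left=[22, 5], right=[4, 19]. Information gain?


Parent = [26, 24], H_parent = 0.9988
H_left = 0.6913 (n=27), H_right = 0.6666 (n=23)
H_children = (27/50)·0.6913 + (23/50)·0.6666 = 0.6799
IG = 0.9988 - 0.6799 = 0.3189

0.3189


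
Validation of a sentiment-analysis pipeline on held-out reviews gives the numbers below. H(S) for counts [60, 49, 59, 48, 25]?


Probabilities: [60/241, 49/241, 59/241, 48/241, 25/241] ≈ [0.249, 0.2033, 0.2448, 0.1992, 0.1037]
H = -((60/241)·log₂(60/241) + (49/241)·log₂(49/241) + (59/241)·log₂(59/241) + (48/241)·log₂(48/241) + (25/241)·log₂(25/241))
  = 2.2665 bits

2.2665 bits


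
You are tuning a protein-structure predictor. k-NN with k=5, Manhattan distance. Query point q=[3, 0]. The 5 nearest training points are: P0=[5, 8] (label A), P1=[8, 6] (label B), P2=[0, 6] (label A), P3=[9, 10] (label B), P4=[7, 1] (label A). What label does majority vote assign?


d(q,P0) = 10  (label A)
d(q,P1) = 11  (label B)
d(q,P2) = 9  (label A)
d(q,P3) = 16  (label B)
d(q,P4) = 5  (label A)
Votes: A=3, B=2
Majority → A

A


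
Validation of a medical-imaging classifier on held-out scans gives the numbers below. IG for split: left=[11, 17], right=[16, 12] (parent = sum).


Parent = [27, 29], H_parent = 0.9991
H_left = 0.9666 (n=28), H_right = 0.9852 (n=28)
H_children = (28/56)·0.9666 + (28/56)·0.9852 = 0.9759
IG = 0.9991 - 0.9759 = 0.0232

0.0232


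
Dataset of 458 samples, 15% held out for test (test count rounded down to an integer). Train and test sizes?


Test = ⌊458·15/100⌋ = 68
Train = 458 - 68 = 390

Train: 390, Test: 68


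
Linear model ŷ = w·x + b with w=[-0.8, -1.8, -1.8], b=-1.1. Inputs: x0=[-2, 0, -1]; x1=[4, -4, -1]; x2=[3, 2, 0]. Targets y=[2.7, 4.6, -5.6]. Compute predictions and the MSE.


ŷ0 = (-0.8)·(-2) + (-1.8)·(0) + (-1.8)·(-1) - 1.1 = 2.3
ŷ1 = (-0.8)·(4) + (-1.8)·(-4) + (-1.8)·(-1) - 1.1 = 4.7
ŷ2 = (-0.8)·(3) + (-1.8)·(2) + (-1.8)·(0) - 1.1 = -7.1
errors² = [0.16, 0.01, 2.25]
MSE = 2.4200/3 = 0.8067

0.8067


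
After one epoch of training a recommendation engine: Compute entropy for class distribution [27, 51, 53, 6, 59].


Probabilities: [27/196, 51/196, 53/196, 6/196, 59/196] ≈ [0.1378, 0.2602, 0.2704, 0.0306, 0.301]
H = -((27/196)·log₂(27/196) + (51/196)·log₂(51/196) + (53/196)·log₂(53/196) + (6/196)·log₂(6/196) + (59/196)·log₂(59/196))
  = 2.0849 bits

2.0849 bits
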